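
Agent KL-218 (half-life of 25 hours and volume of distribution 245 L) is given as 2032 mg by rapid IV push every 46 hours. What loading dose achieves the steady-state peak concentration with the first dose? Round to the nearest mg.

f = (1/2)^(46/25) ≈ 0.279322; accumulation ratio R = 1/(1−f) ≈ 1.38758.
Loading dose to hit Cmax,ss on first dose: D_load = D_maint·R ≈ 2032 × 1.38758 ≈ 2819.56 mg.

2820 mg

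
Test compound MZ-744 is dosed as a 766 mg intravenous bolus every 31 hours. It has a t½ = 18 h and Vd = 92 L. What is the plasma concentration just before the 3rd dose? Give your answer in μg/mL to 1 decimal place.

3.3 μg/mL

f = (1/2)^(τ/t½) = (1/2)^(31/18) ≈ 0.3031.
C₀ = D/Vd = 766/92 ≈ 8.326 μg/mL.
Before the 3rd dose, 2 doses have been given. Superposition: Cmin = C₀·(f + f²).
≈ 8.326 × (0.3031 + 0.0919) ≈ 8.326 × 0.3950 ≈ 3.289 μg/mL.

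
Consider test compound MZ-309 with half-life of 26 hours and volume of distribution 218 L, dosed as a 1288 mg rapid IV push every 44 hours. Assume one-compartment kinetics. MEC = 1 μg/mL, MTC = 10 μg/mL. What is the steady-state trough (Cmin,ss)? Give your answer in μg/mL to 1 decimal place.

2.6 μg/mL

Over one 44-h interval, 44/26 ≈ 1.6923 half-lives elapse, leaving f ≈ 0.3094 of each dose.
At steady state, accumulation factor R = 1/(1 − e^(−kτ)) ≈ 1.4480.
Single-dose peak C₀ = D/Vd = 1288/218 ≈ 5.908 μg/mL.
Steady-state peak Cmax,ss = C₀·R ≈ 5.908 × 1.4480 ≈ 8.555 μg/mL.
One interval later, Cmin,ss = Cmax,ss·e^(−kτ) ≈ 8.555 × 0.3094 ≈ 2.647 μg/mL.
Trough 2.6 μg/mL vs MEC 1 μg/mL: adequate.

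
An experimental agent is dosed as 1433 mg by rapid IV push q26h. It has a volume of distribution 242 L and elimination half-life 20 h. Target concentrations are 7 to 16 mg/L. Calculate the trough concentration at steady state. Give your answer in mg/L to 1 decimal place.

Over one 26-h interval, 26/20 ≈ 1.3 half-lives elapse, leaving f ≈ 0.4061 of each dose.
Accumulation ratio R = 1/(1 − f) ≈ 1/0.5939 ≈ 1.6838.
Each bolus raises the concentration by D/Vd = 1433/242 ≈ 5.921 mg/L.
Steady-state peak Cmax,ss = C₀·R ≈ 5.921 × 1.6838 ≈ 9.970 mg/L.
One interval later, Cmin,ss = Cmax,ss·e^(−kτ) ≈ 9.970 × 0.4061 ≈ 4.049 mg/L.
Trough 4.0 mg/L vs MEC 7 mg/L: subtherapeutic.

4.0 mg/L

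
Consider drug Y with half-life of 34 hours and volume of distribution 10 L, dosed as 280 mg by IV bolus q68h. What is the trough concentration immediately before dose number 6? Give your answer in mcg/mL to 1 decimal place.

9.3 mcg/mL

f = (1/2)^(τ/t½) = (1/2)^(68/34) ≈ 0.2500.
C₀ = D/Vd = 280/10 ≈ 28.000 mcg/mL.
Before the 6th dose, 5 doses have been given. Superposition: Cmin = C₀·(f + f² + … + f^5).
≈ 28.000 × (0.2500 + 0.0625 + 0.0156 + 0.0039 + 0.0010) ≈ 28.000 × 0.3330 ≈ 9.324 mcg/mL.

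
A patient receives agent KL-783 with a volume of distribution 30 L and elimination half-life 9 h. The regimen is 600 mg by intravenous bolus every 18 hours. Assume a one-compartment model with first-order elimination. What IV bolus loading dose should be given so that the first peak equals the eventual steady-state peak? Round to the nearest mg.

f = (1/2)^(18/9) ≈ 0.250000; accumulation ratio R = 1/(1−f) ≈ 1.33333.
Loading dose to hit Cmax,ss on first dose: D_load = D_maint·R ≈ 600 × 1.33333 ≈ 800.00 mg.

800 mg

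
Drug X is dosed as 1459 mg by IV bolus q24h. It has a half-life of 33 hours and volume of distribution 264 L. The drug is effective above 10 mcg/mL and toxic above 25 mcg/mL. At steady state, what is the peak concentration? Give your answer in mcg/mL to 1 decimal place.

14.0 mcg/mL

τ/t½ = 24/33 ≈ 0.72727, so fraction remaining f = (1/2)^(24/33) ≈ 0.6040.
At steady state, accumulation factor R = 1/(1 − e^(−kτ)) ≈ 2.5253.
Each bolus raises the concentration by D/Vd = 1459/264 ≈ 5.527 mcg/mL.
Cmax,ss = C₀/(1 − f) ≈ 5.527/0.3960 ≈ 13.957 mcg/mL.
Peak 14.0 mcg/mL vs MTC 25 mcg/mL: below toxic threshold.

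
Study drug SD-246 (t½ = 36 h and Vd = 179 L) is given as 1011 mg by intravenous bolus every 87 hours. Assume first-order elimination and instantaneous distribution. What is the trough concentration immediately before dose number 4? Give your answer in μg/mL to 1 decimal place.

1.3 μg/mL

f = (1/2)^(τ/t½) = (1/2)^(87/36) ≈ 0.1873.
C₀ = D/Vd = 1011/179 ≈ 5.648 μg/mL.
Before the 4th dose, 3 doses have been given. Superposition: Cmin = C₀·(f + f² + … + f^3).
≈ 5.648 × (0.1873 + 0.0351 + 0.0066) ≈ 5.648 × 0.2290 ≈ 1.293 μg/mL.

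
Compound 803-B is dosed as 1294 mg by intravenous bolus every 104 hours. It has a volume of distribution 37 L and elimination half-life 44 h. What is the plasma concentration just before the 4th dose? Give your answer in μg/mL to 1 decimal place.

8.4 μg/mL

f = (1/2)^(τ/t½) = (1/2)^(104/44) ≈ 0.1943.
C₀ = D/Vd = 1294/37 ≈ 34.973 μg/mL.
Before the 4th dose, 3 doses have been given. Superposition: Cmin = C₀·(f + f² + … + f^3).
≈ 34.973 × (0.1943 + 0.0378 + 0.0073) ≈ 34.973 × 0.2394 ≈ 8.373 μg/mL.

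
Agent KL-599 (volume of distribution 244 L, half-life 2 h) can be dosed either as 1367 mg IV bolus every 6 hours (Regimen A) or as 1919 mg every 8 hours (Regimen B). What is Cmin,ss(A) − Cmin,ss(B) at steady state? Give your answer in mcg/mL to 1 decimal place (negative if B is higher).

0.3 mcg/mL

Regimen A: f = (1/2)^(6/2) ≈ 0.1250; Cmin,ss = (1367/244)·f/(1−f) ≈ 0.800 mcg/mL.
Regimen B: f = (1/2)^(8/2) ≈ 0.0625; Cmin,ss = (1919/244)·f/(1−f) ≈ 0.524 mcg/mL.
Difference ≈ 0.800 − 0.524 ≈ 0.276 mcg/mL.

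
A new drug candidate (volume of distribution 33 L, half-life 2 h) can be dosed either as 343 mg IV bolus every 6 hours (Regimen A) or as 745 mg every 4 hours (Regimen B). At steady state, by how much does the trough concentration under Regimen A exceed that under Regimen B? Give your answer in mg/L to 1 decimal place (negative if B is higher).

Regimen A: f = (1/2)^(6/2) ≈ 0.1250; Cmin,ss = (343/33)·f/(1−f) ≈ 1.485 mg/L.
Regimen B: f = (1/2)^(4/2) ≈ 0.2500; Cmin,ss = (745/33)·f/(1−f) ≈ 7.525 mg/L.
Difference ≈ 1.485 − 7.525 ≈ -6.040 mg/L.

-6.0 mg/L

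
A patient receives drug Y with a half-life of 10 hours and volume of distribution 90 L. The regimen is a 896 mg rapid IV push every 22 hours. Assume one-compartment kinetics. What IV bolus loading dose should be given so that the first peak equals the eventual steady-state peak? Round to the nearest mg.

1145 mg

f = (1/2)^(22/10) ≈ 0.217638; accumulation ratio R = 1/(1−f) ≈ 1.27818.
Loading dose to hit Cmax,ss on first dose: D_load = D_maint·R ≈ 896 × 1.27818 ≈ 1145.25 mg.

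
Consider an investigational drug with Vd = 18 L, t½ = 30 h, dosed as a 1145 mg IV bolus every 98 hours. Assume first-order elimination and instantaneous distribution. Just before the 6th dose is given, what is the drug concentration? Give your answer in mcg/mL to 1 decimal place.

f = (1/2)^(τ/t½) = (1/2)^(98/30) ≈ 0.1039.
C₀ = D/Vd = 1145/18 ≈ 63.611 mcg/mL.
Before the 6th dose, 5 doses have been given. Superposition: Cmin = C₀·(f + f² + … + f^5).
≈ 63.611 × (0.1039 + 0.0108 + 0.0011 + 0.0001 + 0.0000) ≈ 63.611 × 0.1159 ≈ 7.373 mcg/mL.

7.4 mcg/mL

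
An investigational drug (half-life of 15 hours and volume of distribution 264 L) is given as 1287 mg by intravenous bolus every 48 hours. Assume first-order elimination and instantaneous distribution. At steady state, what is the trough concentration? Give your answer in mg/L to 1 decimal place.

0.6 mg/L

Over one 48-h interval, 48/15 ≈ 3.2 half-lives elapse, leaving f ≈ 0.1088 of each dose.
Accumulation ratio R = 1/(1 − f) ≈ 1/0.8912 ≈ 1.1221.
Each bolus raises the concentration by D/Vd = 1287/264 ≈ 4.875 mg/L.
Cmax,ss = C₀/(1 − f) ≈ 4.875/0.8912 ≈ 5.470 mg/L.
One interval later, Cmin,ss = Cmax,ss·e^(−kτ) ≈ 5.470 × 0.1088 ≈ 0.595 mg/L.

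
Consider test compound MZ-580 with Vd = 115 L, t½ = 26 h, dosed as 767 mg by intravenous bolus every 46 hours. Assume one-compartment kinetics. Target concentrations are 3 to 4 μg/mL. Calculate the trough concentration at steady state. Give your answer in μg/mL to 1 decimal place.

2.8 μg/mL

τ/t½ = 46/26 ≈ 1.7692, so fraction remaining f = (1/2)^(46/26) ≈ 0.2934.
Accumulation ratio R = 1/(1 − f) ≈ 1/0.7066 ≈ 1.4152.
Single-dose peak C₀ = D/Vd = 767/115 ≈ 6.670 μg/mL.
Steady-state peak Cmax,ss = C₀·R ≈ 6.670 × 1.4152 ≈ 9.439 μg/mL.
One interval later, Cmin,ss = Cmax,ss·e^(−kτ) ≈ 9.439 × 0.2934 ≈ 2.769 μg/mL.
Trough 2.8 μg/mL vs MEC 3 μg/mL: subtherapeutic.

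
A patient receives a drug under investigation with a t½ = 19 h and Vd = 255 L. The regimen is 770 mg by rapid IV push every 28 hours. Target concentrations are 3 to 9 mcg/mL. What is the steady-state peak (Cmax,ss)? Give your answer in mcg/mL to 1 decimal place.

4.7 mcg/mL

k = ln2/t½ = ln2/19 ≈ 0.036481 h⁻¹; fraction remaining f = e^(−kτ) = e^(−0.036481×28) ≈ 0.3601.
At steady state, accumulation factor R = 1/(1 − e^(−kτ)) ≈ 1.5627.
Each bolus raises the concentration by D/Vd = 770/255 ≈ 3.020 mcg/mL.
Cmax,ss = C₀/(1 − f) ≈ 3.020/0.6399 ≈ 4.719 mcg/mL.
Peak 4.7 mcg/mL vs MTC 9 mcg/mL: below toxic threshold.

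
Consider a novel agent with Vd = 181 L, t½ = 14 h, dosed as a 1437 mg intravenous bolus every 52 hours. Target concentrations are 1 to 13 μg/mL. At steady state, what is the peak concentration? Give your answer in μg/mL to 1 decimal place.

Over one 52-h interval, 52/14 ≈ 3.7143 half-lives elapse, leaving f ≈ 0.0762 of each dose.
At steady state, accumulation factor R = 1/(1 − e^(−kτ)) ≈ 1.0825.
Single-dose peak C₀ = D/Vd = 1437/181 ≈ 7.939 μg/mL.
Cmax,ss = C₀/(1 − f) ≈ 7.939/0.9238 ≈ 8.594 μg/mL.
Peak 8.6 μg/mL vs MTC 13 μg/mL: below toxic threshold.

8.6 μg/mL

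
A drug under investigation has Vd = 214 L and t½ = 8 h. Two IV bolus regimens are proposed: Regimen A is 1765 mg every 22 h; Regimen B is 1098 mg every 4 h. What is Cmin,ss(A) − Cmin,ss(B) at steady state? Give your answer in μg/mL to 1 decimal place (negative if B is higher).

Regimen A: f = (1/2)^(22/8) ≈ 0.1487; Cmin,ss = (1765/214)·f/(1−f) ≈ 1.441 μg/mL.
Regimen B: f = (1/2)^(4/8) ≈ 0.7071; Cmin,ss = (1098/214)·f/(1−f) ≈ 12.387 μg/mL.
Difference ≈ 1.441 − 12.387 ≈ -10.946 μg/mL.

-10.9 μg/mL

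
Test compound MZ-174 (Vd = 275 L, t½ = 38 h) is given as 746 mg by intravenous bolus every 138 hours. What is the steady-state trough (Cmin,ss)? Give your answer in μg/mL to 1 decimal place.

k = ln2/t½ = ln2/38 ≈ 0.018241 h⁻¹; fraction remaining f = e^(−kτ) = e^(−0.018241×138) ≈ 0.0807.
Each bolus raises the concentration by D/Vd = 746/275 ≈ 2.713 μg/mL.
Steady-state trough Cmin,ss = C₀·f/(1−f) ≈ 2.713 × 0.0807/0.9193 ≈ 0.238 μg/mL.

0.2 μg/mL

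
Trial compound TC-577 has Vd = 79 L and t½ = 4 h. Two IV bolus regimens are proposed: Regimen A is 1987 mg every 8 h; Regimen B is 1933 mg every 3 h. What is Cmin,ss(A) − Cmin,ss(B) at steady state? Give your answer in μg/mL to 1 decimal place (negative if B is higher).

Regimen A: f = (1/2)^(8/4) ≈ 0.2500; Cmin,ss = (1987/79)·f/(1−f) ≈ 8.384 μg/mL.
Regimen B: f = (1/2)^(3/4) ≈ 0.5946; Cmin,ss = (1933/79)·f/(1−f) ≈ 35.888 μg/mL.
Difference ≈ 8.384 − 35.888 ≈ -27.504 μg/mL.

-27.5 μg/mL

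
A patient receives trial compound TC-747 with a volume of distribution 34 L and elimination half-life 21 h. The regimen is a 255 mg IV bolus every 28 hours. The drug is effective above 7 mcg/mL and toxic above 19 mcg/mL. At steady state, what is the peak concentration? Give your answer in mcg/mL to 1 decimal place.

k = ln2/t½ = ln2/21 ≈ 0.033007 h⁻¹; fraction remaining f = e^(−kτ) = e^(−0.033007×28) ≈ 0.3969.
At steady state, accumulation factor R = 1/(1 − e^(−kτ)) ≈ 1.6581.
Single-dose peak C₀ = D/Vd = 255/34 ≈ 7.500 mcg/mL.
Steady-state peak Cmax,ss = C₀·R ≈ 7.500 × 1.6581 ≈ 12.436 mcg/mL.
Peak 12.4 mcg/mL vs MTC 19 mcg/mL: below toxic threshold.

12.4 mcg/mL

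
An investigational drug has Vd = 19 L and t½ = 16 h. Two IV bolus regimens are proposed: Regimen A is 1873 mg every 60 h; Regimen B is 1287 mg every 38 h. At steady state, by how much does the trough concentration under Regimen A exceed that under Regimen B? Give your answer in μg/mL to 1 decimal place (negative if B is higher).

-8.3 μg/mL

Regimen A: f = (1/2)^(60/16) ≈ 0.0743; Cmin,ss = (1873/19)·f/(1−f) ≈ 7.912 μg/mL.
Regimen B: f = (1/2)^(38/16) ≈ 0.1928; Cmin,ss = (1287/19)·f/(1−f) ≈ 16.179 μg/mL.
Difference ≈ 7.912 − 16.179 ≈ -8.267 μg/mL.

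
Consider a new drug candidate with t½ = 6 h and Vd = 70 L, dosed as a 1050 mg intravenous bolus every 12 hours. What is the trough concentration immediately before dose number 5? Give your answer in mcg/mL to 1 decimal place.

f = (1/2)^(τ/t½) = (1/2)^(12/6) ≈ 0.2500.
C₀ = D/Vd = 1050/70 ≈ 15.000 mcg/mL.
Before the 5th dose, 4 doses have been given. Superposition: Cmin = C₀·(f + f² + … + f^4).
≈ 15.000 × (0.2500 + 0.0625 + 0.0156 + 0.0039) ≈ 15.000 × 0.3320 ≈ 4.980 mcg/mL.

5.0 mcg/mL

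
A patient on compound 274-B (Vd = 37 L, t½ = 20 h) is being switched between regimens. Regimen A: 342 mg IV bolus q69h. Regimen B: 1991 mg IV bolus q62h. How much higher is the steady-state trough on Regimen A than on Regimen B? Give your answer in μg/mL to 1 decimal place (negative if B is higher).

Regimen A: f = (1/2)^(69/20) ≈ 0.0915; Cmin,ss = (342/37)·f/(1−f) ≈ 0.931 μg/mL.
Regimen B: f = (1/2)^(62/20) ≈ 0.1166; Cmin,ss = (1991/37)·f/(1−f) ≈ 7.102 μg/mL.
Difference ≈ 0.931 − 7.102 ≈ -6.171 μg/mL.

-6.2 μg/mL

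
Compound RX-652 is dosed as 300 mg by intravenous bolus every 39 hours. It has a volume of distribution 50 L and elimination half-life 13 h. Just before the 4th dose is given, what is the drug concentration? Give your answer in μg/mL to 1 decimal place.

0.9 μg/mL

f = (1/2)^(τ/t½) = (1/2)^(39/13) ≈ 0.1250.
C₀ = D/Vd = 300/50 ≈ 6.000 μg/mL.
Before the 4th dose, 3 doses have been given. Superposition: Cmin = C₀·(f + f² + … + f^3).
≈ 6.000 × (0.1250 + 0.0156 + 0.0020) ≈ 6.000 × 0.1426 ≈ 0.856 μg/mL.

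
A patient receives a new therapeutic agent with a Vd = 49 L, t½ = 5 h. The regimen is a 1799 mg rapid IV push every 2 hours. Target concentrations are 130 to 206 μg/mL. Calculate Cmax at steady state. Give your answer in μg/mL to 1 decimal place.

Over one 2-h interval, 2/5 ≈ 0.4 half-lives elapse, leaving f ≈ 0.7579 of each dose.
Accumulation ratio R = 1/(1 − f) ≈ 1/0.2421 ≈ 4.1305.
Single-dose peak C₀ = D/Vd = 1799/49 ≈ 36.714 μg/mL.
Cmax,ss = C₀/(1 − f) ≈ 36.714/0.2421 ≈ 151.648 μg/mL.
Peak 151.6 μg/mL vs MTC 206 μg/mL: below toxic threshold.

151.6 μg/mL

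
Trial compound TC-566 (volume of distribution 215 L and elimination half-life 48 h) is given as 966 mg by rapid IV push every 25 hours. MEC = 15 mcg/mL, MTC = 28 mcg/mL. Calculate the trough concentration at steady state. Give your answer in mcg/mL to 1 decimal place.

k = ln2/t½ = ln2/48 ≈ 0.014441 h⁻¹; fraction remaining f = e^(−kτ) = e^(−0.014441×25) ≈ 0.6970.
Accumulation ratio R = 1/(1 − f) ≈ 1/0.3030 ≈ 3.3003.
Each bolus raises the concentration by D/Vd = 966/215 ≈ 4.493 mcg/mL.
Cmax,ss = C₀/(1 − f) ≈ 4.493/0.3030 ≈ 14.828 mcg/mL.
One interval later, Cmin,ss = Cmax,ss·e^(−kτ) ≈ 14.828 × 0.6970 ≈ 10.335 mcg/mL.
Trough 10.3 mcg/mL vs MEC 15 mcg/mL: subtherapeutic.

10.3 mcg/mL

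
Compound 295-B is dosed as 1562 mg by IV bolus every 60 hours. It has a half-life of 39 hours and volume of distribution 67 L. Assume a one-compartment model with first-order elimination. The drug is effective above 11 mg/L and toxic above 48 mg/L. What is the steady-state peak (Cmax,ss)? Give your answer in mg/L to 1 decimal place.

35.6 mg/L

k = ln2/t½ = ln2/39 ≈ 0.017773 h⁻¹; fraction remaining f = e^(−kτ) = e^(−0.017773×60) ≈ 0.3443.
At steady state, accumulation factor R = 1/(1 − e^(−kτ)) ≈ 1.5251.
Each bolus raises the concentration by D/Vd = 1562/67 ≈ 23.313 mg/L.
Steady-state peak Cmax,ss = C₀·R ≈ 23.313 × 1.5251 ≈ 35.555 mg/L.
Peak 35.6 mg/L vs MTC 48 mg/L: below toxic threshold.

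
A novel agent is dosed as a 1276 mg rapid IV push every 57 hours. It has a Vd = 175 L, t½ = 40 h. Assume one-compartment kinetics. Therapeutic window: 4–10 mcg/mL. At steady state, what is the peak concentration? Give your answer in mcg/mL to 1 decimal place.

k = ln2/t½ = ln2/40 ≈ 0.017329 h⁻¹; fraction remaining f = e^(−kτ) = e^(−0.017329×57) ≈ 0.3724.
Accumulation ratio R = 1/(1 − f) ≈ 1/0.6276 ≈ 1.5934.
Each bolus raises the concentration by D/Vd = 1276/175 ≈ 7.291 mcg/mL.
Steady-state peak Cmax,ss = C₀·R ≈ 7.291 × 1.5934 ≈ 11.617 mcg/mL.
Peak 11.6 mcg/mL vs MTC 10 mcg/mL: exceeds toxic threshold.

11.6 mcg/mL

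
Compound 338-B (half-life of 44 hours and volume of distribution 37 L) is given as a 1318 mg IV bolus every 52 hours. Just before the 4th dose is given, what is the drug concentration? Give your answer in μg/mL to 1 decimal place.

25.7 μg/mL

f = (1/2)^(τ/t½) = (1/2)^(52/44) ≈ 0.4408.
C₀ = D/Vd = 1318/37 ≈ 35.622 μg/mL.
Before the 4th dose, 3 doses have been given. Superposition: Cmin = C₀·(f + f² + … + f^3).
≈ 35.622 × (0.4408 + 0.1943 + 0.0856) ≈ 35.622 × 0.7207 ≈ 25.673 μg/mL.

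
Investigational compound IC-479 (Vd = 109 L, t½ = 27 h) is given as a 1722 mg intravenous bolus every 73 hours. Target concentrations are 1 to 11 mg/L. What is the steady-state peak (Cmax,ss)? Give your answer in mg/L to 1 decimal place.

18.7 mg/L

k = ln2/t½ = ln2/27 ≈ 0.025672 h⁻¹; fraction remaining f = e^(−kτ) = e^(−0.025672×73) ≈ 0.1535.
At steady state, accumulation factor R = 1/(1 − e^(−kτ)) ≈ 1.1813.
Single-dose peak C₀ = D/Vd = 1722/109 ≈ 15.798 mg/L.
Cmax,ss = C₀/(1 − f) ≈ 15.798/0.8465 ≈ 18.663 mg/L.
Peak 18.7 mg/L vs MTC 11 mg/L: exceeds toxic threshold.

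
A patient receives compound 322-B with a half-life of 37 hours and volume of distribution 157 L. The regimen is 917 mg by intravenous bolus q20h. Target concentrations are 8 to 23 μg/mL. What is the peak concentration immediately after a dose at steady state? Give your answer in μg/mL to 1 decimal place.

18.7 μg/mL

Over one 20-h interval, 20/37 ≈ 0.54054 half-lives elapse, leaving f ≈ 0.6875 of each dose.
At steady state, accumulation factor R = 1/(1 − e^(−kτ)) ≈ 3.2000.
Each bolus raises the concentration by D/Vd = 917/157 ≈ 5.841 μg/mL.
Steady-state peak Cmax,ss = C₀·R ≈ 5.841 × 3.2000 ≈ 18.691 μg/mL.
Peak 18.7 μg/mL vs MTC 23 μg/mL: below toxic threshold.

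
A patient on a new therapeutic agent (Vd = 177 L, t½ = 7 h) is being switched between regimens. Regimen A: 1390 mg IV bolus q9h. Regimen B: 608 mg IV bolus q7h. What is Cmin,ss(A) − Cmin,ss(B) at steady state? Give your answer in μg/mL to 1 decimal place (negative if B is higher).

2.0 μg/mL

Regimen A: f = (1/2)^(9/7) ≈ 0.4102; Cmin,ss = (1390/177)·f/(1−f) ≈ 5.462 μg/mL.
Regimen B: f = (1/2)^(7/7) ≈ 0.5000; Cmin,ss = (608/177)·f/(1−f) ≈ 3.435 μg/mL.
Difference ≈ 5.462 − 3.435 ≈ 2.027 μg/mL.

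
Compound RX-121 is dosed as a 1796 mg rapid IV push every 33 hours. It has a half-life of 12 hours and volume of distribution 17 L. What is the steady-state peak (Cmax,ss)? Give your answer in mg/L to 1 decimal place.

124.1 mg/L

Over one 33-h interval, 33/12 ≈ 2.75 half-lives elapse, leaving f ≈ 0.1487 of each dose.
At steady state, accumulation factor R = 1/(1 − e^(−kτ)) ≈ 1.1747.
Each bolus raises the concentration by D/Vd = 1796/17 ≈ 105.647 mg/L.
Steady-state peak Cmax,ss = C₀·R ≈ 105.647 × 1.1747 ≈ 124.104 mg/L.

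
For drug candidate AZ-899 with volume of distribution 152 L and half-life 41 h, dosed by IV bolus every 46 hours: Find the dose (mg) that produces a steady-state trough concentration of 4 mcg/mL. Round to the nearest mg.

τ/t½ = 46/41 ≈ 1.122, so f = (1/2)^(46/41) ≈ 0.459472.
Cmin,ss = (D/Vd)·f/(1−f), so D = Cmin,ss·Vd·(1−f)/f.
D = 4 × 152 × (1−f)/f ≈ 4 × 152 × 1.17641 ≈ 715.26 mg.

715 mg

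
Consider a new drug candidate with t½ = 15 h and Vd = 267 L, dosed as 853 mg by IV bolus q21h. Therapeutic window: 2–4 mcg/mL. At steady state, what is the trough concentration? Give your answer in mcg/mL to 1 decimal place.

1.9 mcg/mL

k = ln2/t½ = ln2/15 ≈ 0.046210 h⁻¹; fraction remaining f = e^(−kτ) = e^(−0.046210×21) ≈ 0.3789.
Single-dose peak C₀ = D/Vd = 853/267 ≈ 3.195 mcg/mL.
Steady-state trough Cmin,ss = C₀·f/(1−f) ≈ 3.195 × 0.3789/0.6211 ≈ 1.949 mcg/mL.
Trough 1.9 mcg/mL vs MEC 2 mcg/mL: subtherapeutic.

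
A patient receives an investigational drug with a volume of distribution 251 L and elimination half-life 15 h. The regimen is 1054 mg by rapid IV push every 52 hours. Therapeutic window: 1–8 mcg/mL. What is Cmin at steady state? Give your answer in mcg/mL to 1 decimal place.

k = ln2/t½ = ln2/15 ≈ 0.046210 h⁻¹; fraction remaining f = e^(−kτ) = e^(−0.046210×52) ≈ 0.0905.
At steady state, accumulation factor R = 1/(1 − e^(−kτ)) ≈ 1.0995.
Single-dose peak C₀ = D/Vd = 1054/251 ≈ 4.199 mcg/mL.
Steady-state peak Cmax,ss = C₀·R ≈ 4.199 × 1.0995 ≈ 4.617 mcg/mL.
One interval later, Cmin,ss = Cmax,ss·e^(−kτ) ≈ 4.617 × 0.0905 ≈ 0.418 mcg/mL.
Trough 0.4 mcg/mL vs MEC 1 mcg/mL: subtherapeutic.

0.4 mcg/mL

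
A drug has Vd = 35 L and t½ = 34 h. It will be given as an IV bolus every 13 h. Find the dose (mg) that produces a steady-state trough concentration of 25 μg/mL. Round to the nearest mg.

266 mg

τ/t½ = 13/34 ≈ 0.38235, so f = (1/2)^(13/34) ≈ 0.767185.
Cmin,ss = (D/Vd)·f/(1−f), so D = Cmin,ss·Vd·(1−f)/f.
D = 25 × 35 × (1−f)/f ≈ 25 × 35 × 0.30347 ≈ 265.54 mg.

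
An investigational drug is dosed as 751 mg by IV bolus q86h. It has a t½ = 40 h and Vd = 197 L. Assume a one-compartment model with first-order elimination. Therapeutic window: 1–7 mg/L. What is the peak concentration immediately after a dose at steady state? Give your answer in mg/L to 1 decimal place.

4.9 mg/L

τ/t½ = 86/40 ≈ 2.15, so fraction remaining f = (1/2)^(86/40) ≈ 0.2253.
At steady state, accumulation factor R = 1/(1 − e^(−kτ)) ≈ 1.2908.
Single-dose peak C₀ = D/Vd = 751/197 ≈ 3.812 mg/L.
Cmax,ss = C₀/(1 − f) ≈ 3.812/0.7747 ≈ 4.921 mg/L.
Peak 4.9 mg/L vs MTC 7 mg/L: below toxic threshold.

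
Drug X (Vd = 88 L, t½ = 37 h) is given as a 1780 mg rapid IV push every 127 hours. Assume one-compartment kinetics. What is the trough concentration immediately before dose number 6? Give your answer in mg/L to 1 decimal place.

2.1 mg/L

f = (1/2)^(τ/t½) = (1/2)^(127/37) ≈ 0.0926.
C₀ = D/Vd = 1780/88 ≈ 20.227 mg/L.
Before the 6th dose, 5 doses have been given. Superposition: Cmin = C₀·(f + f² + … + f^5).
≈ 20.227 × (0.0926 + 0.0086 + 0.0008 + 0.0001 + 0.0000) ≈ 20.227 × 0.1021 ≈ 2.065 mg/L.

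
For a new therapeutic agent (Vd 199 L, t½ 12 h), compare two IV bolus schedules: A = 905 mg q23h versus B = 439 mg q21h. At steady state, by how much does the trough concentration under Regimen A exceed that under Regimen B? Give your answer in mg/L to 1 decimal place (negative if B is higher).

0.7 mg/L

Regimen A: f = (1/2)^(23/12) ≈ 0.2649; Cmin,ss = (905/199)·f/(1−f) ≈ 1.639 mg/L.
Regimen B: f = (1/2)^(21/12) ≈ 0.2973; Cmin,ss = (439/199)·f/(1−f) ≈ 0.933 mg/L.
Difference ≈ 1.639 − 0.933 ≈ 0.706 mg/L.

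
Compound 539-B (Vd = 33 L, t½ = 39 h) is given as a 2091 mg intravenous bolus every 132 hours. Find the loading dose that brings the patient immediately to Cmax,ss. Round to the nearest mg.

f = (1/2)^(132/39) ≈ 0.095748; accumulation ratio R = 1/(1−f) ≈ 1.10589.
Loading dose to hit Cmax,ss on first dose: D_load = D_maint·R ≈ 2091 × 1.10589 ≈ 2312.42 mg.

2312 mg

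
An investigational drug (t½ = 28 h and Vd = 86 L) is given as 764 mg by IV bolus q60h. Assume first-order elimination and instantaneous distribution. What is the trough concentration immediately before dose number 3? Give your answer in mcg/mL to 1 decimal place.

2.5 mcg/mL

f = (1/2)^(τ/t½) = (1/2)^(60/28) ≈ 0.2264.
C₀ = D/Vd = 764/86 ≈ 8.884 mcg/mL.
Before the 3rd dose, 2 doses have been given. Superposition: Cmin = C₀·(f + f²).
≈ 8.884 × (0.2264 + 0.0513) ≈ 8.884 × 0.2777 ≈ 2.467 mcg/mL.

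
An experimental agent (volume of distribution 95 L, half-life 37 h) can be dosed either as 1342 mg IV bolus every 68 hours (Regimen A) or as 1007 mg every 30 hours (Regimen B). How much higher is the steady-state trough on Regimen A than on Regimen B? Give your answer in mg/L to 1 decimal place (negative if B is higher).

-8.6 mg/L

Regimen A: f = (1/2)^(68/37) ≈ 0.2797; Cmin,ss = (1342/95)·f/(1−f) ≈ 5.485 mg/L.
Regimen B: f = (1/2)^(30/37) ≈ 0.5701; Cmin,ss = (1007/95)·f/(1−f) ≈ 14.057 mg/L.
Difference ≈ 5.485 − 14.057 ≈ -8.572 mg/L.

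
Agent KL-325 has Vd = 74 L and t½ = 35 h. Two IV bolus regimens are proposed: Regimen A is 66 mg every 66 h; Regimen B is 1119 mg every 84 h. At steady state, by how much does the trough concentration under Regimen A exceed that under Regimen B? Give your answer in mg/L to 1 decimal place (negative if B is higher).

Regimen A: f = (1/2)^(66/35) ≈ 0.2706; Cmin,ss = (66/74)·f/(1−f) ≈ 0.331 mg/L.
Regimen B: f = (1/2)^(84/35) ≈ 0.1895; Cmin,ss = (1119/74)·f/(1−f) ≈ 3.536 mg/L.
Difference ≈ 0.331 − 3.536 ≈ -3.205 mg/L.

-3.2 mg/L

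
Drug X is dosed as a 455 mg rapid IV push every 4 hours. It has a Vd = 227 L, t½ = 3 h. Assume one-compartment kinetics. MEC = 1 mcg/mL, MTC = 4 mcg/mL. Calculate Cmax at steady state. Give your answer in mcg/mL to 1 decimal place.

3.3 mcg/mL

Over one 4-h interval, 4/3 ≈ 1.3333 half-lives elapse, leaving f ≈ 0.3969 of each dose.
Accumulation ratio R = 1/(1 − f) ≈ 1/0.6031 ≈ 1.6581.
Single-dose peak C₀ = D/Vd = 455/227 ≈ 2.004 mcg/mL.
Cmax,ss = C₀/(1 − f) ≈ 2.004/0.6031 ≈ 3.323 mcg/mL.
Peak 3.3 mcg/mL vs MTC 4 mcg/mL: below toxic threshold.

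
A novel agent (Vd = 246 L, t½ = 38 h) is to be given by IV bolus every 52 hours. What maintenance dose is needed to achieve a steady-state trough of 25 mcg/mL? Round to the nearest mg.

τ/t½ = 52/38 ≈ 1.3684, so f = (1/2)^(52/38) ≈ 0.387315.
Cmin,ss = (D/Vd)·f/(1−f), so D = Cmin,ss·Vd·(1−f)/f.
D = 25 × 246 × (1−f)/f ≈ 25 × 246 × 1.58188 ≈ 9728.56 mg.

9729 mg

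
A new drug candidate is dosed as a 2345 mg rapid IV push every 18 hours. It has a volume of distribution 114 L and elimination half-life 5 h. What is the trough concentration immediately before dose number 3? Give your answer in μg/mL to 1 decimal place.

f = (1/2)^(τ/t½) = (1/2)^(18/5) ≈ 0.0825.
C₀ = D/Vd = 2345/114 ≈ 20.570 μg/mL.
Before the 3rd dose, 2 doses have been given. Superposition: Cmin = C₀·(f + f²).
≈ 20.570 × (0.0825 + 0.0068) ≈ 20.570 × 0.0893 ≈ 1.837 μg/mL.

1.8 μg/mL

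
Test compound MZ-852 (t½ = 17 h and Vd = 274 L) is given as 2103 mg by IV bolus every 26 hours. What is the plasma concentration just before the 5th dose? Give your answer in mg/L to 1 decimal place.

4.0 mg/L

f = (1/2)^(τ/t½) = (1/2)^(26/17) ≈ 0.3464.
C₀ = D/Vd = 2103/274 ≈ 7.675 mg/L.
Before the 5th dose, 4 doses have been given. Superposition: Cmin = C₀·(f + f² + … + f^4).
≈ 7.675 × (0.3464 + 0.1200 + 0.0416 + 0.0144) ≈ 7.675 × 0.5224 ≈ 4.009 mg/L.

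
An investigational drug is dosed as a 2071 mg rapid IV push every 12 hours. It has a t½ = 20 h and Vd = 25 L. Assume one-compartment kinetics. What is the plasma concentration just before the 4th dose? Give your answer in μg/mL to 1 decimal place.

114.5 μg/mL

f = (1/2)^(τ/t½) = (1/2)^(12/20) ≈ 0.6598.
C₀ = D/Vd = 2071/25 ≈ 82.840 μg/mL.
Before the 4th dose, 3 doses have been given. Superposition: Cmin = C₀·(f + f² + … + f^3).
≈ 82.840 × (0.6598 + 0.4353 + 0.2872) ≈ 82.840 × 1.3823 ≈ 114.510 μg/mL.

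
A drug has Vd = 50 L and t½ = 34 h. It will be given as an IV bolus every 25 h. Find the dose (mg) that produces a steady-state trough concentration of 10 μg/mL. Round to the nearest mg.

332 mg

τ/t½ = 25/34 ≈ 0.73529, so f = (1/2)^(25/34) ≈ 0.600696.
Cmin,ss = (D/Vd)·f/(1−f), so D = Cmin,ss·Vd·(1−f)/f.
D = 10 × 50 × (1−f)/f ≈ 10 × 50 × 0.66474 ≈ 332.37 mg.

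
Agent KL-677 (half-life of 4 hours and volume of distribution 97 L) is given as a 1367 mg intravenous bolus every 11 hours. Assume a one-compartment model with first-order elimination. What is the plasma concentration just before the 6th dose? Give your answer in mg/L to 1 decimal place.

f = (1/2)^(τ/t½) = (1/2)^(11/4) ≈ 0.1487.
C₀ = D/Vd = 1367/97 ≈ 14.093 mg/L.
Before the 6th dose, 5 doses have been given. Superposition: Cmin = C₀·(f + f² + … + f^5).
≈ 14.093 × (0.1487 + 0.0221 + 0.0033 + 0.0005 + 0.0001) ≈ 14.093 × 0.1747 ≈ 2.462 mg/L.

2.5 mg/L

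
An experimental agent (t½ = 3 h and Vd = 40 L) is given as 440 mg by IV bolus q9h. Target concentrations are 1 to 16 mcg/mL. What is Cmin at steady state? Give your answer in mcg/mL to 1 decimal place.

1.6 mcg/mL

The dosing interval is 3 half-lives, so f = 2^(−3) = 0.125.
At steady state, R = 1/(1 − 0.125) = 8/7.
Single-dose peak C₀ = D/Vd = 440/40 = 11 mcg/mL.
Steady-state peak Cmax,ss = C₀·R = 11 × 8/7 ≈ 12.571 mcg/mL.
Steady-state trough Cmin,ss = Cmax,ss·f ≈ 12.571 × 0.125 ≈ 1.571 mcg/mL.
Trough 1.6 mcg/mL vs MEC 1 mcg/mL: adequate.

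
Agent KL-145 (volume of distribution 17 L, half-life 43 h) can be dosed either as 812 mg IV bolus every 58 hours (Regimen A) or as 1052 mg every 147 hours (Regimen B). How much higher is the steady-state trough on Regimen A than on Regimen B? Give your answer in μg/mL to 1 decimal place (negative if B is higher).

24.5 μg/mL

Regimen A: f = (1/2)^(58/43) ≈ 0.3926; Cmin,ss = (812/17)·f/(1−f) ≈ 30.873 μg/mL.
Regimen B: f = (1/2)^(147/43) ≈ 0.0935; Cmin,ss = (1052/17)·f/(1−f) ≈ 6.383 μg/mL.
Difference ≈ 30.873 − 6.383 ≈ 24.490 μg/mL.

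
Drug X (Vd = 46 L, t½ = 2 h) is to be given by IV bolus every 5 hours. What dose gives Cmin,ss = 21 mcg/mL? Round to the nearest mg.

4499 mg

τ/t½ = 5/2 ≈ 2.5, so f = (1/2)^(5/2) ≈ 0.176777.
Cmin,ss = (D/Vd)·f/(1−f), so D = Cmin,ss·Vd·(1−f)/f.
D = 21 × 46 × (1−f)/f ≈ 21 × 46 × 4.65684 ≈ 4498.51 mg.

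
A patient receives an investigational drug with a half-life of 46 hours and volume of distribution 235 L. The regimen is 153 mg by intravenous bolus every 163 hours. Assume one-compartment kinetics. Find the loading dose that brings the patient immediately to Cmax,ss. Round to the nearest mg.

f = (1/2)^(163/46) ≈ 0.085764; accumulation ratio R = 1/(1−f) ≈ 1.09381.
Loading dose to hit Cmax,ss on first dose: D_load = D_maint·R ≈ 153 × 1.09381 ≈ 167.35 mg.

167 mg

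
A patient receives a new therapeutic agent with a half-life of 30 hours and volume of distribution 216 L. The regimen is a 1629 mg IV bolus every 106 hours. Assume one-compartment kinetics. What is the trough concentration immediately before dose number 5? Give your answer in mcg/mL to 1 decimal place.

0.7 mcg/mL

f = (1/2)^(τ/t½) = (1/2)^(106/30) ≈ 0.0864.
C₀ = D/Vd = 1629/216 ≈ 7.542 mcg/mL.
Before the 5th dose, 4 doses have been given. Superposition: Cmin = C₀·(f + f² + … + f^4).
≈ 7.542 × (0.0864 + 0.0075 + 0.0006 + 0.0001) ≈ 7.542 × 0.0946 ≈ 0.713 mcg/mL.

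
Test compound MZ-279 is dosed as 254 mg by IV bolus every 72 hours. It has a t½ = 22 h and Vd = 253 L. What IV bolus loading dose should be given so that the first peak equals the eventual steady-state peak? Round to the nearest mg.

283 mg

f = (1/2)^(72/22) ≈ 0.103469; accumulation ratio R = 1/(1−f) ≈ 1.11541.
Loading dose to hit Cmax,ss on first dose: D_load = D_maint·R ≈ 254 × 1.11541 ≈ 283.31 mg.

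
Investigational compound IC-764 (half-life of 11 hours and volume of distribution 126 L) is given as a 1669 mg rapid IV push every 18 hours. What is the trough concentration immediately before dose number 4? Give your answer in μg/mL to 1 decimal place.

f = (1/2)^(τ/t½) = (1/2)^(18/11) ≈ 0.3217.
C₀ = D/Vd = 1669/126 ≈ 13.246 μg/mL.
Before the 4th dose, 3 doses have been given. Superposition: Cmin = C₀·(f + f² + … + f^3).
≈ 13.246 × (0.3217 + 0.1035 + 0.0333) ≈ 13.246 × 0.4585 ≈ 6.073 μg/mL.

6.1 μg/mL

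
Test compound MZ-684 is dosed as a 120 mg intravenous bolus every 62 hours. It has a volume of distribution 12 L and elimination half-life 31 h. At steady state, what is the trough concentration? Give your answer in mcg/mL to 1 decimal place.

3.3 mcg/mL

τ = 62 h = 2 half-lives, so f = (1/2)^2 = 0.25.
At steady state, R = 1/(1 − 0.25) = 4/3.
Single-dose peak C₀ = D/Vd = 120/12 = 10 mcg/mL.
Steady-state peak Cmax,ss = C₀·R = 10 × 4/3 ≈ 13.333 mcg/mL.
Steady-state trough Cmin,ss = Cmax,ss·f ≈ 13.333 × 0.25 ≈ 3.333 mcg/mL.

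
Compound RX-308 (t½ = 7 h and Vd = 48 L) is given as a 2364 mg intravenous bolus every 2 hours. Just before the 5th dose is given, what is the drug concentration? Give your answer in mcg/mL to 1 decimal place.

f = (1/2)^(τ/t½) = (1/2)^(2/7) ≈ 0.8203.
C₀ = D/Vd = 2364/48 ≈ 49.250 mcg/mL.
Before the 5th dose, 4 doses have been given. Superposition: Cmin = C₀·(f + f² + … + f^4).
≈ 49.250 × (0.8203 + 0.6729 + 0.5520 + 0.4528) ≈ 49.250 × 2.4980 ≈ 123.027 mcg/mL.

123.0 mcg/mL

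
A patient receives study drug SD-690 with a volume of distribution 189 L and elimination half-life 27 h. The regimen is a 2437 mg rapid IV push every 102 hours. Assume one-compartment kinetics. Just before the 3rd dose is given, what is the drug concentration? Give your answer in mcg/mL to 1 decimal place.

1.0 mcg/mL

f = (1/2)^(τ/t½) = (1/2)^(102/27) ≈ 0.0729.
C₀ = D/Vd = 2437/189 ≈ 12.894 mcg/mL.
Before the 3rd dose, 2 doses have been given. Superposition: Cmin = C₀·(f + f²).
≈ 12.894 × (0.0729 + 0.0053) ≈ 12.894 × 0.0782 ≈ 1.008 mcg/mL.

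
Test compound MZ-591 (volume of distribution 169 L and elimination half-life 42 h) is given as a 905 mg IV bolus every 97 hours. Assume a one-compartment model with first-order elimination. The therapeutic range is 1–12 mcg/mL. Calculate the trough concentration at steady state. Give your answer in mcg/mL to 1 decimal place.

1.4 mcg/mL

τ/t½ = 97/42 ≈ 2.3095, so fraction remaining f = (1/2)^(97/42) ≈ 0.2017.
Each bolus raises the concentration by D/Vd = 905/169 ≈ 5.355 mcg/mL.
Steady-state trough Cmin,ss = C₀·f/(1−f) ≈ 5.355 × 0.2017/0.7983 ≈ 1.353 mcg/mL.
Trough 1.4 mcg/mL vs MEC 1 mcg/mL: adequate.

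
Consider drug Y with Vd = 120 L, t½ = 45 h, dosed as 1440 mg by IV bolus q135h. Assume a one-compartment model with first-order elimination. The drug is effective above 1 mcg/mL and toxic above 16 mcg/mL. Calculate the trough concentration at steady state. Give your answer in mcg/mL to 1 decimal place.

1.7 mcg/mL

The dosing interval is 3 half-lives, so f = 2^(−3) = 0.125.
Accumulation ratio R = 1/(1 − f) = 1/0.875 = 8/7.
Single-dose peak C₀ = D/Vd = 1440/120 = 12 mcg/mL.
Steady-state peak Cmax,ss = C₀·R = 12 × 8/7 ≈ 13.714 mcg/mL.
Steady-state trough Cmin,ss = Cmax,ss·f ≈ 13.714 × 0.125 ≈ 1.714 mcg/mL.
Trough 1.7 mcg/mL vs MEC 1 mcg/mL: adequate.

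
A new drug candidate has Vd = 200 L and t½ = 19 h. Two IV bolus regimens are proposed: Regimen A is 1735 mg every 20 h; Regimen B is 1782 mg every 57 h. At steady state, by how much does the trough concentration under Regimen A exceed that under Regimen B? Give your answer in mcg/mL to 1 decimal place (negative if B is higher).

Regimen A: f = (1/2)^(20/19) ≈ 0.4821; Cmin,ss = (1735/200)·f/(1−f) ≈ 8.075 mcg/mL.
Regimen B: f = (1/2)^(57/19) ≈ 0.1250; Cmin,ss = (1782/200)·f/(1−f) ≈ 1.273 mcg/mL.
Difference ≈ 8.075 − 1.273 ≈ 6.802 mcg/mL.

6.8 mcg/mL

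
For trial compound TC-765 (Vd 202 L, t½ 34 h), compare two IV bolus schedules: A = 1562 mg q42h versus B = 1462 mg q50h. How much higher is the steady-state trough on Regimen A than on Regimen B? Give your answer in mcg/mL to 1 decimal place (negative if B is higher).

Regimen A: f = (1/2)^(42/34) ≈ 0.4248; Cmin,ss = (1562/202)·f/(1−f) ≈ 5.711 mcg/mL.
Regimen B: f = (1/2)^(50/34) ≈ 0.3608; Cmin,ss = (1462/202)·f/(1−f) ≈ 4.085 mcg/mL.
Difference ≈ 5.711 − 4.085 ≈ 1.626 mcg/mL.

1.6 mcg/mL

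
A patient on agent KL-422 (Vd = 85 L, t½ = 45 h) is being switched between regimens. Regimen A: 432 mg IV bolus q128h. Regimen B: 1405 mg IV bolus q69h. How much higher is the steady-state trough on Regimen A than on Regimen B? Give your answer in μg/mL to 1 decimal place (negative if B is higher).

-7.9 μg/mL

Regimen A: f = (1/2)^(128/45) ≈ 0.1392; Cmin,ss = (432/85)·f/(1−f) ≈ 0.822 μg/mL.
Regimen B: f = (1/2)^(69/45) ≈ 0.3455; Cmin,ss = (1405/85)·f/(1−f) ≈ 8.726 μg/mL.
Difference ≈ 0.822 − 8.726 ≈ -7.904 μg/mL.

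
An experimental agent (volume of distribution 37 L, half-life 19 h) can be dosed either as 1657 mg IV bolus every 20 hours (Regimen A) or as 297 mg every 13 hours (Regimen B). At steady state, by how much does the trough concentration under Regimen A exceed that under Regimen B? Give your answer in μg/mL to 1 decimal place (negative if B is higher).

28.5 μg/mL

Regimen A: f = (1/2)^(20/19) ≈ 0.4821; Cmin,ss = (1657/37)·f/(1−f) ≈ 41.688 μg/mL.
Regimen B: f = (1/2)^(13/19) ≈ 0.6223; Cmin,ss = (297/37)·f/(1−f) ≈ 13.225 μg/mL.
Difference ≈ 41.688 − 13.225 ≈ 28.463 μg/mL.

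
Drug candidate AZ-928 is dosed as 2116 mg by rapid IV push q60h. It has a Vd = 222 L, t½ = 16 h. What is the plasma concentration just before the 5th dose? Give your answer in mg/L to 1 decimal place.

f = (1/2)^(τ/t½) = (1/2)^(60/16) ≈ 0.0743.
C₀ = D/Vd = 2116/222 ≈ 9.532 mg/L.
Before the 5th dose, 4 doses have been given. Superposition: Cmin = C₀·(f + f² + … + f^4).
≈ 9.532 × (0.0743 + 0.0055 + 0.0004 + 0.0000) ≈ 9.532 × 0.0802 ≈ 0.764 mg/L.

0.8 mg/L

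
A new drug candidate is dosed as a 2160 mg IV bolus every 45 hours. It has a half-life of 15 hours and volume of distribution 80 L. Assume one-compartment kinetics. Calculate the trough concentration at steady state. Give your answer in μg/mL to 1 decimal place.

τ = 45 h = 3 half-lives, so f = (1/2)^3 = 0.125.
Accumulation ratio R = 1/(1 − f) = 1/0.875 = 8/7.
Single-dose peak C₀ = D/Vd = 2160/80 = 27 μg/mL.
Steady-state peak Cmax,ss = C₀·R = 27 × 8/7 ≈ 30.857 μg/mL.
Steady-state trough Cmin,ss = Cmax,ss·f ≈ 30.857 × 0.125 ≈ 3.857 μg/mL.

3.9 μg/mL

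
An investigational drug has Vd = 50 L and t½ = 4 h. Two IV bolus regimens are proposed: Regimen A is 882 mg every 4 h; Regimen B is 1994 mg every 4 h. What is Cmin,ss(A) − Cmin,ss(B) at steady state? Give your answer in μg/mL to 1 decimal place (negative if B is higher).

Regimen A: f = (1/2)^(4/4) ≈ 0.5000; Cmin,ss = (882/50)·f/(1−f) ≈ 17.640 μg/mL.
Regimen B: f = (1/2)^(4/4) ≈ 0.5000; Cmin,ss = (1994/50)·f/(1−f) ≈ 39.880 μg/mL.
Difference ≈ 17.640 − 39.880 ≈ -22.240 μg/mL.

-22.2 μg/mL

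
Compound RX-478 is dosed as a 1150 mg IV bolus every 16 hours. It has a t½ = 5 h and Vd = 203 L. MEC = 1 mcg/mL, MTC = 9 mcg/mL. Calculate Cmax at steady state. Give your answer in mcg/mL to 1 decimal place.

6.4 mcg/mL

τ/t½ = 16/5 ≈ 3.2, so fraction remaining f = (1/2)^(16/5) ≈ 0.1088.
At steady state, accumulation factor R = 1/(1 − e^(−kτ)) ≈ 1.1221.
Single-dose peak C₀ = D/Vd = 1150/203 ≈ 5.665 mcg/mL.
Steady-state peak Cmax,ss = C₀·R ≈ 5.665 × 1.1221 ≈ 6.357 mcg/mL.
Peak 6.4 mcg/mL vs MTC 9 mcg/mL: below toxic threshold.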